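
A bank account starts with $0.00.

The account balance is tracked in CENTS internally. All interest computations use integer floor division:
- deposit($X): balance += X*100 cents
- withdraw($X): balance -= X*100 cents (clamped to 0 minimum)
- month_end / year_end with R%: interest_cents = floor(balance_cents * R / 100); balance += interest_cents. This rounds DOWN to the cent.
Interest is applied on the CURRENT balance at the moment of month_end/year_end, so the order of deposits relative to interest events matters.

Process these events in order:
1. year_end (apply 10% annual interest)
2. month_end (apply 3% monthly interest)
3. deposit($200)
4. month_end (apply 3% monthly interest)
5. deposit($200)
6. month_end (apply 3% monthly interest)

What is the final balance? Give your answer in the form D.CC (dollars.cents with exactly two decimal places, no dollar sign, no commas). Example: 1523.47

Answer: 418.18

Derivation:
After 1 (year_end (apply 10% annual interest)): balance=$0.00 total_interest=$0.00
After 2 (month_end (apply 3% monthly interest)): balance=$0.00 total_interest=$0.00
After 3 (deposit($200)): balance=$200.00 total_interest=$0.00
After 4 (month_end (apply 3% monthly interest)): balance=$206.00 total_interest=$6.00
After 5 (deposit($200)): balance=$406.00 total_interest=$6.00
After 6 (month_end (apply 3% monthly interest)): balance=$418.18 total_interest=$18.18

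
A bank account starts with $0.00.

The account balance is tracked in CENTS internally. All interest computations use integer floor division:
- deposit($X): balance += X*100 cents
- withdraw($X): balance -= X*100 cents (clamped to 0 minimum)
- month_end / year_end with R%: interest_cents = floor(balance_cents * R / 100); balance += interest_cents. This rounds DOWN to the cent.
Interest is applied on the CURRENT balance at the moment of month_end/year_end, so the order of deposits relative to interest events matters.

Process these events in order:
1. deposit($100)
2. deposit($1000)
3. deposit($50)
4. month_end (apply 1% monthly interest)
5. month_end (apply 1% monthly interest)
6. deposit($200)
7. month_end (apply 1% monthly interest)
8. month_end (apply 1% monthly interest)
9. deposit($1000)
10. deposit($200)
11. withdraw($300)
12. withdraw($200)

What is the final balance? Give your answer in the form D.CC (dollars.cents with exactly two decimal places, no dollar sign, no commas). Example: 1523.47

Answer: 2100.70

Derivation:
After 1 (deposit($100)): balance=$100.00 total_interest=$0.00
After 2 (deposit($1000)): balance=$1100.00 total_interest=$0.00
After 3 (deposit($50)): balance=$1150.00 total_interest=$0.00
After 4 (month_end (apply 1% monthly interest)): balance=$1161.50 total_interest=$11.50
After 5 (month_end (apply 1% monthly interest)): balance=$1173.11 total_interest=$23.11
After 6 (deposit($200)): balance=$1373.11 total_interest=$23.11
After 7 (month_end (apply 1% monthly interest)): balance=$1386.84 total_interest=$36.84
After 8 (month_end (apply 1% monthly interest)): balance=$1400.70 total_interest=$50.70
After 9 (deposit($1000)): balance=$2400.70 total_interest=$50.70
After 10 (deposit($200)): balance=$2600.70 total_interest=$50.70
After 11 (withdraw($300)): balance=$2300.70 total_interest=$50.70
After 12 (withdraw($200)): balance=$2100.70 total_interest=$50.70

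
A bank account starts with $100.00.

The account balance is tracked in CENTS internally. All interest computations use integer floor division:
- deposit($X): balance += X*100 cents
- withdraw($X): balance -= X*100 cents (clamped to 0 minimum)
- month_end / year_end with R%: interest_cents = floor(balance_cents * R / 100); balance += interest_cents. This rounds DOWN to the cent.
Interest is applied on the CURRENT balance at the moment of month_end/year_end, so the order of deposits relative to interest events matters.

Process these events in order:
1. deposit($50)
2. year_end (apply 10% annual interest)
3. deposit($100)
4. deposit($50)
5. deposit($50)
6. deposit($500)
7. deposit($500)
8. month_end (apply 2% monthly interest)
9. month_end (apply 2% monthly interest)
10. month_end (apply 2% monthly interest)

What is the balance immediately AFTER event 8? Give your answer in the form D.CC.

Answer: 1392.30

Derivation:
After 1 (deposit($50)): balance=$150.00 total_interest=$0.00
After 2 (year_end (apply 10% annual interest)): balance=$165.00 total_interest=$15.00
After 3 (deposit($100)): balance=$265.00 total_interest=$15.00
After 4 (deposit($50)): balance=$315.00 total_interest=$15.00
After 5 (deposit($50)): balance=$365.00 total_interest=$15.00
After 6 (deposit($500)): balance=$865.00 total_interest=$15.00
After 7 (deposit($500)): balance=$1365.00 total_interest=$15.00
After 8 (month_end (apply 2% monthly interest)): balance=$1392.30 total_interest=$42.30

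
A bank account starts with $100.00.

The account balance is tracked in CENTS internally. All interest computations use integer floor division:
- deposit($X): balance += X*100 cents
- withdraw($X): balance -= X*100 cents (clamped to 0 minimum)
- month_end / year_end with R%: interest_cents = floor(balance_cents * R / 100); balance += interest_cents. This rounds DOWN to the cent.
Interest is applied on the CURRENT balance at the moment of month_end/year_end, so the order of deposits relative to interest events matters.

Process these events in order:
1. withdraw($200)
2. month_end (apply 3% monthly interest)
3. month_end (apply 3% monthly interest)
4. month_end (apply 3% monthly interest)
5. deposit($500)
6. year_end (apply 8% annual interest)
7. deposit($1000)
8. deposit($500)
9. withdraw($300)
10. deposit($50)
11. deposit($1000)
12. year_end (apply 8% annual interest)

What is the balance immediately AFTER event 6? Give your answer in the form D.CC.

Answer: 540.00

Derivation:
After 1 (withdraw($200)): balance=$0.00 total_interest=$0.00
After 2 (month_end (apply 3% monthly interest)): balance=$0.00 total_interest=$0.00
After 3 (month_end (apply 3% monthly interest)): balance=$0.00 total_interest=$0.00
After 4 (month_end (apply 3% monthly interest)): balance=$0.00 total_interest=$0.00
After 5 (deposit($500)): balance=$500.00 total_interest=$0.00
After 6 (year_end (apply 8% annual interest)): balance=$540.00 total_interest=$40.00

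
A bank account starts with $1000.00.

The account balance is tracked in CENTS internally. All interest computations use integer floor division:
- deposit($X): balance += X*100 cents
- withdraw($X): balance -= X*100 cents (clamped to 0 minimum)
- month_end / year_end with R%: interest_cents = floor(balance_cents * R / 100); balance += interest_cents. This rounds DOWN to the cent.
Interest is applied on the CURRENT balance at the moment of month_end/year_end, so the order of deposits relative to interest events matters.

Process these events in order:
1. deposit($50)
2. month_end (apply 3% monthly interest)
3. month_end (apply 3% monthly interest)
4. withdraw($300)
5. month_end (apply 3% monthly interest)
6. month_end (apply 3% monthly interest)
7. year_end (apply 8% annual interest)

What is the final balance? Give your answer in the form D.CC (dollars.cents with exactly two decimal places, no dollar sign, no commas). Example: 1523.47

After 1 (deposit($50)): balance=$1050.00 total_interest=$0.00
After 2 (month_end (apply 3% monthly interest)): balance=$1081.50 total_interest=$31.50
After 3 (month_end (apply 3% monthly interest)): balance=$1113.94 total_interest=$63.94
After 4 (withdraw($300)): balance=$813.94 total_interest=$63.94
After 5 (month_end (apply 3% monthly interest)): balance=$838.35 total_interest=$88.35
After 6 (month_end (apply 3% monthly interest)): balance=$863.50 total_interest=$113.50
After 7 (year_end (apply 8% annual interest)): balance=$932.58 total_interest=$182.58

Answer: 932.58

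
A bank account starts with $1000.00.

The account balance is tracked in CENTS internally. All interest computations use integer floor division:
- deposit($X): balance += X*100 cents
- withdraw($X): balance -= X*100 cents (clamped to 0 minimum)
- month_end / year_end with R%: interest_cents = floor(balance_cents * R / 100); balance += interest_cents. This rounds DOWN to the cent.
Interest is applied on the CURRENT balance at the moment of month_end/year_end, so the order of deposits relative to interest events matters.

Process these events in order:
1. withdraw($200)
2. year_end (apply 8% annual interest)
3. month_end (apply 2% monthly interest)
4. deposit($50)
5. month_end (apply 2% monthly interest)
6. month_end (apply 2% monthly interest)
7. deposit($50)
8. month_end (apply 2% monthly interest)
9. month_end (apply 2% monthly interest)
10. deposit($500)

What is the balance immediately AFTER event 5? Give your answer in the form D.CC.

After 1 (withdraw($200)): balance=$800.00 total_interest=$0.00
After 2 (year_end (apply 8% annual interest)): balance=$864.00 total_interest=$64.00
After 3 (month_end (apply 2% monthly interest)): balance=$881.28 total_interest=$81.28
After 4 (deposit($50)): balance=$931.28 total_interest=$81.28
After 5 (month_end (apply 2% monthly interest)): balance=$949.90 total_interest=$99.90

Answer: 949.90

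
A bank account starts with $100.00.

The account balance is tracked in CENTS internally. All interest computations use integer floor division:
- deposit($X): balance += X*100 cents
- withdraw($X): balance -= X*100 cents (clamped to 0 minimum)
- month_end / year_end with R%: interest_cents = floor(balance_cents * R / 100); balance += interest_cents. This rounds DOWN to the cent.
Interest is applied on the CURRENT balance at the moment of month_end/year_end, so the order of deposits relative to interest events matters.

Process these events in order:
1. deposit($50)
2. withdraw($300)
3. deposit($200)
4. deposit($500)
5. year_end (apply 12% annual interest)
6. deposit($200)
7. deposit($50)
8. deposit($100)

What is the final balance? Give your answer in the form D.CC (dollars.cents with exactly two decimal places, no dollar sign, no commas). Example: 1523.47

After 1 (deposit($50)): balance=$150.00 total_interest=$0.00
After 2 (withdraw($300)): balance=$0.00 total_interest=$0.00
After 3 (deposit($200)): balance=$200.00 total_interest=$0.00
After 4 (deposit($500)): balance=$700.00 total_interest=$0.00
After 5 (year_end (apply 12% annual interest)): balance=$784.00 total_interest=$84.00
After 6 (deposit($200)): balance=$984.00 total_interest=$84.00
After 7 (deposit($50)): balance=$1034.00 total_interest=$84.00
After 8 (deposit($100)): balance=$1134.00 total_interest=$84.00

Answer: 1134.00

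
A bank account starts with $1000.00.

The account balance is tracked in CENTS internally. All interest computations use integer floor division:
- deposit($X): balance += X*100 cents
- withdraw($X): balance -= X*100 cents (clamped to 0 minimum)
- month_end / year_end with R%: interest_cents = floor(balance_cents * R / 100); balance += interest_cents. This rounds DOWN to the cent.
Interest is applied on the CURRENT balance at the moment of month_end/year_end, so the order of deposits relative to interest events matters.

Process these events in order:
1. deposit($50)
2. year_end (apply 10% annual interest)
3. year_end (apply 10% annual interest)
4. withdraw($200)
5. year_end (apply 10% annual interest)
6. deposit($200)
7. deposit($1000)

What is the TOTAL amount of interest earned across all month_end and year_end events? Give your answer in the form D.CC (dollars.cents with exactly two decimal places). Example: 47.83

After 1 (deposit($50)): balance=$1050.00 total_interest=$0.00
After 2 (year_end (apply 10% annual interest)): balance=$1155.00 total_interest=$105.00
After 3 (year_end (apply 10% annual interest)): balance=$1270.50 total_interest=$220.50
After 4 (withdraw($200)): balance=$1070.50 total_interest=$220.50
After 5 (year_end (apply 10% annual interest)): balance=$1177.55 total_interest=$327.55
After 6 (deposit($200)): balance=$1377.55 total_interest=$327.55
After 7 (deposit($1000)): balance=$2377.55 total_interest=$327.55

Answer: 327.55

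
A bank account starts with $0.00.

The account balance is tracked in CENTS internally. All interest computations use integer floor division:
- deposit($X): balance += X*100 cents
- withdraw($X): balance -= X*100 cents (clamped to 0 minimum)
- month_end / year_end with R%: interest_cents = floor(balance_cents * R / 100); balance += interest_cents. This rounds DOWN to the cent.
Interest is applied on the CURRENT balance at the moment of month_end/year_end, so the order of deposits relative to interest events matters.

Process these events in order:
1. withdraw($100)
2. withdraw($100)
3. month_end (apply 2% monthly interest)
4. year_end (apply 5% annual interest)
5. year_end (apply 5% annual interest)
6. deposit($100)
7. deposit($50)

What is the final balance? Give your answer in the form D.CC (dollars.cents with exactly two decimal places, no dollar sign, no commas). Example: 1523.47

Answer: 150.00

Derivation:
After 1 (withdraw($100)): balance=$0.00 total_interest=$0.00
After 2 (withdraw($100)): balance=$0.00 total_interest=$0.00
After 3 (month_end (apply 2% monthly interest)): balance=$0.00 total_interest=$0.00
After 4 (year_end (apply 5% annual interest)): balance=$0.00 total_interest=$0.00
After 5 (year_end (apply 5% annual interest)): balance=$0.00 total_interest=$0.00
After 6 (deposit($100)): balance=$100.00 total_interest=$0.00
After 7 (deposit($50)): balance=$150.00 total_interest=$0.00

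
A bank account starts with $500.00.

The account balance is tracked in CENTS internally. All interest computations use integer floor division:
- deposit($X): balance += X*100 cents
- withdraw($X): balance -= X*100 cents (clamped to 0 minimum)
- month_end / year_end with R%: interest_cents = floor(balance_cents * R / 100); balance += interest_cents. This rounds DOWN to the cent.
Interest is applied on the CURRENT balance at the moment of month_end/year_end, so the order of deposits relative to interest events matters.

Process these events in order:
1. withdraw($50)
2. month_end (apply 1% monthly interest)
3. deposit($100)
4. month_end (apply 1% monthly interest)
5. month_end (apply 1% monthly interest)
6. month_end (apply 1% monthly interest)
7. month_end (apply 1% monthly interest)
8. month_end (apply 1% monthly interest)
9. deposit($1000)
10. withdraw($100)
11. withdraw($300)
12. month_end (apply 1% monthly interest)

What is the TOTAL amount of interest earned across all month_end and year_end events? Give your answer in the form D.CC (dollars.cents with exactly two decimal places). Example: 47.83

Answer: 44.59

Derivation:
After 1 (withdraw($50)): balance=$450.00 total_interest=$0.00
After 2 (month_end (apply 1% monthly interest)): balance=$454.50 total_interest=$4.50
After 3 (deposit($100)): balance=$554.50 total_interest=$4.50
After 4 (month_end (apply 1% monthly interest)): balance=$560.04 total_interest=$10.04
After 5 (month_end (apply 1% monthly interest)): balance=$565.64 total_interest=$15.64
After 6 (month_end (apply 1% monthly interest)): balance=$571.29 total_interest=$21.29
After 7 (month_end (apply 1% monthly interest)): balance=$577.00 total_interest=$27.00
After 8 (month_end (apply 1% monthly interest)): balance=$582.77 total_interest=$32.77
After 9 (deposit($1000)): balance=$1582.77 total_interest=$32.77
After 10 (withdraw($100)): balance=$1482.77 total_interest=$32.77
After 11 (withdraw($300)): balance=$1182.77 total_interest=$32.77
After 12 (month_end (apply 1% monthly interest)): balance=$1194.59 total_interest=$44.59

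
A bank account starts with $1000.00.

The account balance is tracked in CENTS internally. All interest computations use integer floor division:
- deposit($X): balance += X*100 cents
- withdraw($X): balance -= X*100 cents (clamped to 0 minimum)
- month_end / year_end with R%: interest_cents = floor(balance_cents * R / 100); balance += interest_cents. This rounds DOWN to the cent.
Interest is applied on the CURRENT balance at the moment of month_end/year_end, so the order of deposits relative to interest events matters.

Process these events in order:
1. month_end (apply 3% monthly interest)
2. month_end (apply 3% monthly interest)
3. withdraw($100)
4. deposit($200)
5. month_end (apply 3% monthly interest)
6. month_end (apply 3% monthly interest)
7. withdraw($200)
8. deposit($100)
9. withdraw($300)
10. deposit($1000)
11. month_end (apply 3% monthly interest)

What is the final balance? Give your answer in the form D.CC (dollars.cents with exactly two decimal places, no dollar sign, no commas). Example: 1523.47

Answer: 1886.53

Derivation:
After 1 (month_end (apply 3% monthly interest)): balance=$1030.00 total_interest=$30.00
After 2 (month_end (apply 3% monthly interest)): balance=$1060.90 total_interest=$60.90
After 3 (withdraw($100)): balance=$960.90 total_interest=$60.90
After 4 (deposit($200)): balance=$1160.90 total_interest=$60.90
After 5 (month_end (apply 3% monthly interest)): balance=$1195.72 total_interest=$95.72
After 6 (month_end (apply 3% monthly interest)): balance=$1231.59 total_interest=$131.59
After 7 (withdraw($200)): balance=$1031.59 total_interest=$131.59
After 8 (deposit($100)): balance=$1131.59 total_interest=$131.59
After 9 (withdraw($300)): balance=$831.59 total_interest=$131.59
After 10 (deposit($1000)): balance=$1831.59 total_interest=$131.59
After 11 (month_end (apply 3% monthly interest)): balance=$1886.53 total_interest=$186.53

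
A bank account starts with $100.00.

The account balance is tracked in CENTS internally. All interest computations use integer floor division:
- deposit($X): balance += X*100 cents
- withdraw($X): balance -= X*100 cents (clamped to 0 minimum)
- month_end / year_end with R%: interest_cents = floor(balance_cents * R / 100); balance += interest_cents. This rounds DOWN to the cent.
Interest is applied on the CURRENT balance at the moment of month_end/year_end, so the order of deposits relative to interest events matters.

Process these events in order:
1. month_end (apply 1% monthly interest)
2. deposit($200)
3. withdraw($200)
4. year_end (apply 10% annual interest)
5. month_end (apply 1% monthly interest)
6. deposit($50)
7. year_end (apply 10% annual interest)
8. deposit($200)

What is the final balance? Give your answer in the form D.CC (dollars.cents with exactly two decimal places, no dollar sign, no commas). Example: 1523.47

After 1 (month_end (apply 1% monthly interest)): balance=$101.00 total_interest=$1.00
After 2 (deposit($200)): balance=$301.00 total_interest=$1.00
After 3 (withdraw($200)): balance=$101.00 total_interest=$1.00
After 4 (year_end (apply 10% annual interest)): balance=$111.10 total_interest=$11.10
After 5 (month_end (apply 1% monthly interest)): balance=$112.21 total_interest=$12.21
After 6 (deposit($50)): balance=$162.21 total_interest=$12.21
After 7 (year_end (apply 10% annual interest)): balance=$178.43 total_interest=$28.43
After 8 (deposit($200)): balance=$378.43 total_interest=$28.43

Answer: 378.43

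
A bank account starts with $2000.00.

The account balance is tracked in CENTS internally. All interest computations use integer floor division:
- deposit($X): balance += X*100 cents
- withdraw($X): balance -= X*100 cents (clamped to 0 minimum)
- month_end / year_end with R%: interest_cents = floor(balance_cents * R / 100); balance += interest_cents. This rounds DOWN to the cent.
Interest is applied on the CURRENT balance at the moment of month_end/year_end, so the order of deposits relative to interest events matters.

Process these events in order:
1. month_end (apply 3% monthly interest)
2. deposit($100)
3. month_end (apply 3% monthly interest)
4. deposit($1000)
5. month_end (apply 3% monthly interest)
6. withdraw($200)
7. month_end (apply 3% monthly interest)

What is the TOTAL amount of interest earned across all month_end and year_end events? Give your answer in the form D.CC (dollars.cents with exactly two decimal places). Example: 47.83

Answer: 315.18

Derivation:
After 1 (month_end (apply 3% monthly interest)): balance=$2060.00 total_interest=$60.00
After 2 (deposit($100)): balance=$2160.00 total_interest=$60.00
After 3 (month_end (apply 3% monthly interest)): balance=$2224.80 total_interest=$124.80
After 4 (deposit($1000)): balance=$3224.80 total_interest=$124.80
After 5 (month_end (apply 3% monthly interest)): balance=$3321.54 total_interest=$221.54
After 6 (withdraw($200)): balance=$3121.54 total_interest=$221.54
After 7 (month_end (apply 3% monthly interest)): balance=$3215.18 total_interest=$315.18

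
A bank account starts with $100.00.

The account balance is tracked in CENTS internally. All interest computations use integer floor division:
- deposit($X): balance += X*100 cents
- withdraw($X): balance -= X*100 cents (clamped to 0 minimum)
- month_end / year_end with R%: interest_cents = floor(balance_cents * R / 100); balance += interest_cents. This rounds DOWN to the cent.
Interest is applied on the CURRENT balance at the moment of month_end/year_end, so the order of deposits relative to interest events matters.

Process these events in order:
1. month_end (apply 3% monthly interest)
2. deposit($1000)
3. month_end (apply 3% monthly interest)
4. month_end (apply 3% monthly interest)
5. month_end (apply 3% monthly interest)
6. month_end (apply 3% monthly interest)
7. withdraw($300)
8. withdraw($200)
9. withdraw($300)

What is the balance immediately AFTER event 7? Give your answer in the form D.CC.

Answer: 941.42

Derivation:
After 1 (month_end (apply 3% monthly interest)): balance=$103.00 total_interest=$3.00
After 2 (deposit($1000)): balance=$1103.00 total_interest=$3.00
After 3 (month_end (apply 3% monthly interest)): balance=$1136.09 total_interest=$36.09
After 4 (month_end (apply 3% monthly interest)): balance=$1170.17 total_interest=$70.17
After 5 (month_end (apply 3% monthly interest)): balance=$1205.27 total_interest=$105.27
After 6 (month_end (apply 3% monthly interest)): balance=$1241.42 total_interest=$141.42
After 7 (withdraw($300)): balance=$941.42 total_interest=$141.42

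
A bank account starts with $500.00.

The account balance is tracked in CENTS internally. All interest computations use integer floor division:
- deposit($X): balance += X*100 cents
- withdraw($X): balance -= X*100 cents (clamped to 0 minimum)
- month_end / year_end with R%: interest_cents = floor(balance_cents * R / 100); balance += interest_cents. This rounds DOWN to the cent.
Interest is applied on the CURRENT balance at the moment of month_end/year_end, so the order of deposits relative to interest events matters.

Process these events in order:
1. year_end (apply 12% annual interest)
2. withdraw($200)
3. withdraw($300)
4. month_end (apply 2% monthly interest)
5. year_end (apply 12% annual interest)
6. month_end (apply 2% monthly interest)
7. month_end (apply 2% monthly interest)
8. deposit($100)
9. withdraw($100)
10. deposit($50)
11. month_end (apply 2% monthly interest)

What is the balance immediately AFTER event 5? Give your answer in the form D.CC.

After 1 (year_end (apply 12% annual interest)): balance=$560.00 total_interest=$60.00
After 2 (withdraw($200)): balance=$360.00 total_interest=$60.00
After 3 (withdraw($300)): balance=$60.00 total_interest=$60.00
After 4 (month_end (apply 2% monthly interest)): balance=$61.20 total_interest=$61.20
After 5 (year_end (apply 12% annual interest)): balance=$68.54 total_interest=$68.54

Answer: 68.54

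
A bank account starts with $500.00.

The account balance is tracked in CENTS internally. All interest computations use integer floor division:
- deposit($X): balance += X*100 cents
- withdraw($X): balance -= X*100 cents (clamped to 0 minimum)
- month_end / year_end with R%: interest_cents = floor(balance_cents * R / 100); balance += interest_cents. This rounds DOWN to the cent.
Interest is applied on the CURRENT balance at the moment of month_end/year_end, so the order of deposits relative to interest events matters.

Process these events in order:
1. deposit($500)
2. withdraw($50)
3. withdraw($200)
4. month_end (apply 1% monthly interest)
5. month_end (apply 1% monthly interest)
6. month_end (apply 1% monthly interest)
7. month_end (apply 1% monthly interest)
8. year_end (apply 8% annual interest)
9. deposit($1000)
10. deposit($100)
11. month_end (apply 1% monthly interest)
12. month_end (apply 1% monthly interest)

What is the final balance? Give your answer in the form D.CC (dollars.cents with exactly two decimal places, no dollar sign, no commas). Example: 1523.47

After 1 (deposit($500)): balance=$1000.00 total_interest=$0.00
After 2 (withdraw($50)): balance=$950.00 total_interest=$0.00
After 3 (withdraw($200)): balance=$750.00 total_interest=$0.00
After 4 (month_end (apply 1% monthly interest)): balance=$757.50 total_interest=$7.50
After 5 (month_end (apply 1% monthly interest)): balance=$765.07 total_interest=$15.07
After 6 (month_end (apply 1% monthly interest)): balance=$772.72 total_interest=$22.72
After 7 (month_end (apply 1% monthly interest)): balance=$780.44 total_interest=$30.44
After 8 (year_end (apply 8% annual interest)): balance=$842.87 total_interest=$92.87
After 9 (deposit($1000)): balance=$1842.87 total_interest=$92.87
After 10 (deposit($100)): balance=$1942.87 total_interest=$92.87
After 11 (month_end (apply 1% monthly interest)): balance=$1962.29 total_interest=$112.29
After 12 (month_end (apply 1% monthly interest)): balance=$1981.91 total_interest=$131.91

Answer: 1981.91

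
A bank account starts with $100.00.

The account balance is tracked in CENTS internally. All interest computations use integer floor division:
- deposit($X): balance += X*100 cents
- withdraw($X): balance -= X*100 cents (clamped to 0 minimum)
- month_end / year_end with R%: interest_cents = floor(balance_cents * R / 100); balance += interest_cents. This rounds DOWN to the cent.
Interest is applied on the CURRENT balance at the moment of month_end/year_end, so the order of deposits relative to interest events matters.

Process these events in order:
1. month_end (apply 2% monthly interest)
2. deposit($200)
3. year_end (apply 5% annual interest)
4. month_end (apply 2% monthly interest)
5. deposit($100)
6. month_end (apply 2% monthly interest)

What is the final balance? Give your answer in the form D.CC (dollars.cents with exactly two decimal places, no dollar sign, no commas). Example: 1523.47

Answer: 431.90

Derivation:
After 1 (month_end (apply 2% monthly interest)): balance=$102.00 total_interest=$2.00
After 2 (deposit($200)): balance=$302.00 total_interest=$2.00
After 3 (year_end (apply 5% annual interest)): balance=$317.10 total_interest=$17.10
After 4 (month_end (apply 2% monthly interest)): balance=$323.44 total_interest=$23.44
After 5 (deposit($100)): balance=$423.44 total_interest=$23.44
After 6 (month_end (apply 2% monthly interest)): balance=$431.90 total_interest=$31.90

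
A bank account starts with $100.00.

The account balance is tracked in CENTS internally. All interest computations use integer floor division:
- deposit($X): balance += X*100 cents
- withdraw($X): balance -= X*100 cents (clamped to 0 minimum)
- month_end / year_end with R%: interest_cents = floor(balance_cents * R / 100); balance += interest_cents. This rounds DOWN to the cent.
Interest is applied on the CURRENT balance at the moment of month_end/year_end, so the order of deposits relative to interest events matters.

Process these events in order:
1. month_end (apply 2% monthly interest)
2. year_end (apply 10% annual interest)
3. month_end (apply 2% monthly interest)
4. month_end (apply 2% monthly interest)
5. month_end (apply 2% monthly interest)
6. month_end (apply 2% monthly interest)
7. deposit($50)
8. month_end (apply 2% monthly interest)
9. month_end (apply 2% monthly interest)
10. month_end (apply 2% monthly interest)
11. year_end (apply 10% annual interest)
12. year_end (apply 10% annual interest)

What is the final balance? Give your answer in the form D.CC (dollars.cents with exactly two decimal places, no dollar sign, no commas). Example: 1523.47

After 1 (month_end (apply 2% monthly interest)): balance=$102.00 total_interest=$2.00
After 2 (year_end (apply 10% annual interest)): balance=$112.20 total_interest=$12.20
After 3 (month_end (apply 2% monthly interest)): balance=$114.44 total_interest=$14.44
After 4 (month_end (apply 2% monthly interest)): balance=$116.72 total_interest=$16.72
After 5 (month_end (apply 2% monthly interest)): balance=$119.05 total_interest=$19.05
After 6 (month_end (apply 2% monthly interest)): balance=$121.43 total_interest=$21.43
After 7 (deposit($50)): balance=$171.43 total_interest=$21.43
After 8 (month_end (apply 2% monthly interest)): balance=$174.85 total_interest=$24.85
After 9 (month_end (apply 2% monthly interest)): balance=$178.34 total_interest=$28.34
After 10 (month_end (apply 2% monthly interest)): balance=$181.90 total_interest=$31.90
After 11 (year_end (apply 10% annual interest)): balance=$200.09 total_interest=$50.09
After 12 (year_end (apply 10% annual interest)): balance=$220.09 total_interest=$70.09

Answer: 220.09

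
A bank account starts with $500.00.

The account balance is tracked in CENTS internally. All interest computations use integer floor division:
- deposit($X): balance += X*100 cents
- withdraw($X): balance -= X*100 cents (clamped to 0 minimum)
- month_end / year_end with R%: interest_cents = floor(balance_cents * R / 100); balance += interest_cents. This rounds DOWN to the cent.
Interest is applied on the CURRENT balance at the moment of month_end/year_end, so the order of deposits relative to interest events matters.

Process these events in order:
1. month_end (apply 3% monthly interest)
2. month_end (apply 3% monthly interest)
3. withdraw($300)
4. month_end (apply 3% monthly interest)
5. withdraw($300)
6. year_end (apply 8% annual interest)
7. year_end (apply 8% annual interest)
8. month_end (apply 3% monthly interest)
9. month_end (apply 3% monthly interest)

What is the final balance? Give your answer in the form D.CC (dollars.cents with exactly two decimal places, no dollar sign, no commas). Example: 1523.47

Answer: 0.00

Derivation:
After 1 (month_end (apply 3% monthly interest)): balance=$515.00 total_interest=$15.00
After 2 (month_end (apply 3% monthly interest)): balance=$530.45 total_interest=$30.45
After 3 (withdraw($300)): balance=$230.45 total_interest=$30.45
After 4 (month_end (apply 3% monthly interest)): balance=$237.36 total_interest=$37.36
After 5 (withdraw($300)): balance=$0.00 total_interest=$37.36
After 6 (year_end (apply 8% annual interest)): balance=$0.00 total_interest=$37.36
After 7 (year_end (apply 8% annual interest)): balance=$0.00 total_interest=$37.36
After 8 (month_end (apply 3% monthly interest)): balance=$0.00 total_interest=$37.36
After 9 (month_end (apply 3% monthly interest)): balance=$0.00 total_interest=$37.36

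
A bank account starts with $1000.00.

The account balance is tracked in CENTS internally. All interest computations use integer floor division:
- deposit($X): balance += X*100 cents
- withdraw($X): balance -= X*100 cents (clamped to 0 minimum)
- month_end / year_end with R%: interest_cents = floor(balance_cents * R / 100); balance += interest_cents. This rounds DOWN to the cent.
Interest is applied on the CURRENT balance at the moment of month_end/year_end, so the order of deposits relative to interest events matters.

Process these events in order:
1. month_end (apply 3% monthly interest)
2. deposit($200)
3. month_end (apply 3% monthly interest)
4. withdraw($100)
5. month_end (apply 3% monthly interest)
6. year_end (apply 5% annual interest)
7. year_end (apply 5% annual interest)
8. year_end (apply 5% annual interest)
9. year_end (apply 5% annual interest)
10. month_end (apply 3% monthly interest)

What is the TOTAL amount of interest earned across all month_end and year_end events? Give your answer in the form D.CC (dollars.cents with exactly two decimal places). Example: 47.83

After 1 (month_end (apply 3% monthly interest)): balance=$1030.00 total_interest=$30.00
After 2 (deposit($200)): balance=$1230.00 total_interest=$30.00
After 3 (month_end (apply 3% monthly interest)): balance=$1266.90 total_interest=$66.90
After 4 (withdraw($100)): balance=$1166.90 total_interest=$66.90
After 5 (month_end (apply 3% monthly interest)): balance=$1201.90 total_interest=$101.90
After 6 (year_end (apply 5% annual interest)): balance=$1261.99 total_interest=$161.99
After 7 (year_end (apply 5% annual interest)): balance=$1325.08 total_interest=$225.08
After 8 (year_end (apply 5% annual interest)): balance=$1391.33 total_interest=$291.33
After 9 (year_end (apply 5% annual interest)): balance=$1460.89 total_interest=$360.89
After 10 (month_end (apply 3% monthly interest)): balance=$1504.71 total_interest=$404.71

Answer: 404.71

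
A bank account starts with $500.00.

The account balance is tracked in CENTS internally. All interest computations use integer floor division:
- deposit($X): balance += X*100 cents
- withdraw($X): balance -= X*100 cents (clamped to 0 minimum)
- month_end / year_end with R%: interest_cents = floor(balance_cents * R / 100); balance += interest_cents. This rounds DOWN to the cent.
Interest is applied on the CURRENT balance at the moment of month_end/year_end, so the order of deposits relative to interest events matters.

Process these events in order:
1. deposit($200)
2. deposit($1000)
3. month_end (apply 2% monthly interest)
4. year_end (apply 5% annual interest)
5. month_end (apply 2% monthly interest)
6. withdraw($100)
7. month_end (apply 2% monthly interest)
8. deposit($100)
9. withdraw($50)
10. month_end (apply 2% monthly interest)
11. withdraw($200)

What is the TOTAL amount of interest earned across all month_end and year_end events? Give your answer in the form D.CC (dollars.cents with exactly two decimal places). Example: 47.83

After 1 (deposit($200)): balance=$700.00 total_interest=$0.00
After 2 (deposit($1000)): balance=$1700.00 total_interest=$0.00
After 3 (month_end (apply 2% monthly interest)): balance=$1734.00 total_interest=$34.00
After 4 (year_end (apply 5% annual interest)): balance=$1820.70 total_interest=$120.70
After 5 (month_end (apply 2% monthly interest)): balance=$1857.11 total_interest=$157.11
After 6 (withdraw($100)): balance=$1757.11 total_interest=$157.11
After 7 (month_end (apply 2% monthly interest)): balance=$1792.25 total_interest=$192.25
After 8 (deposit($100)): balance=$1892.25 total_interest=$192.25
After 9 (withdraw($50)): balance=$1842.25 total_interest=$192.25
After 10 (month_end (apply 2% monthly interest)): balance=$1879.09 total_interest=$229.09
After 11 (withdraw($200)): balance=$1679.09 total_interest=$229.09

Answer: 229.09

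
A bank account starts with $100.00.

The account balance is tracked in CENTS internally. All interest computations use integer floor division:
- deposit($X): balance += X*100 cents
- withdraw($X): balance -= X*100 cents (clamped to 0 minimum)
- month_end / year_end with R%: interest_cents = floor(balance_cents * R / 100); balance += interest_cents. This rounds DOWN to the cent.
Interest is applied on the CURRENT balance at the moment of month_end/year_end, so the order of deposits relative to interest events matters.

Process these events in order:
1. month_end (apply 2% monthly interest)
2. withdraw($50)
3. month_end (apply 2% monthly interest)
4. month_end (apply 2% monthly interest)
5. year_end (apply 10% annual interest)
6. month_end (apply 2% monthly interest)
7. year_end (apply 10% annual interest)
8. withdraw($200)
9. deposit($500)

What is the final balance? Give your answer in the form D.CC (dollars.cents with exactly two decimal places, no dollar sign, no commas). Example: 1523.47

After 1 (month_end (apply 2% monthly interest)): balance=$102.00 total_interest=$2.00
After 2 (withdraw($50)): balance=$52.00 total_interest=$2.00
After 3 (month_end (apply 2% monthly interest)): balance=$53.04 total_interest=$3.04
After 4 (month_end (apply 2% monthly interest)): balance=$54.10 total_interest=$4.10
After 5 (year_end (apply 10% annual interest)): balance=$59.51 total_interest=$9.51
After 6 (month_end (apply 2% monthly interest)): balance=$60.70 total_interest=$10.70
After 7 (year_end (apply 10% annual interest)): balance=$66.77 total_interest=$16.77
After 8 (withdraw($200)): balance=$0.00 total_interest=$16.77
After 9 (deposit($500)): balance=$500.00 total_interest=$16.77

Answer: 500.00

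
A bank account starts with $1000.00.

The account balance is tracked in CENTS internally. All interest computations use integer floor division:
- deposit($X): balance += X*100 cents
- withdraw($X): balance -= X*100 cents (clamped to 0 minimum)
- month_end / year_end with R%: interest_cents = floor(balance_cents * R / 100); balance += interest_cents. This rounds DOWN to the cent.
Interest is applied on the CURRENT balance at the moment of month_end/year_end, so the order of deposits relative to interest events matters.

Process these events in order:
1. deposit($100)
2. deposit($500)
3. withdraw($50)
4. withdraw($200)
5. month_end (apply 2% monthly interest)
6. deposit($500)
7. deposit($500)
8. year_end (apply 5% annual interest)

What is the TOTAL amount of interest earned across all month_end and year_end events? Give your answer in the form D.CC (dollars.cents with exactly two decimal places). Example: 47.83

After 1 (deposit($100)): balance=$1100.00 total_interest=$0.00
After 2 (deposit($500)): balance=$1600.00 total_interest=$0.00
After 3 (withdraw($50)): balance=$1550.00 total_interest=$0.00
After 4 (withdraw($200)): balance=$1350.00 total_interest=$0.00
After 5 (month_end (apply 2% monthly interest)): balance=$1377.00 total_interest=$27.00
After 6 (deposit($500)): balance=$1877.00 total_interest=$27.00
After 7 (deposit($500)): balance=$2377.00 total_interest=$27.00
After 8 (year_end (apply 5% annual interest)): balance=$2495.85 total_interest=$145.85

Answer: 145.85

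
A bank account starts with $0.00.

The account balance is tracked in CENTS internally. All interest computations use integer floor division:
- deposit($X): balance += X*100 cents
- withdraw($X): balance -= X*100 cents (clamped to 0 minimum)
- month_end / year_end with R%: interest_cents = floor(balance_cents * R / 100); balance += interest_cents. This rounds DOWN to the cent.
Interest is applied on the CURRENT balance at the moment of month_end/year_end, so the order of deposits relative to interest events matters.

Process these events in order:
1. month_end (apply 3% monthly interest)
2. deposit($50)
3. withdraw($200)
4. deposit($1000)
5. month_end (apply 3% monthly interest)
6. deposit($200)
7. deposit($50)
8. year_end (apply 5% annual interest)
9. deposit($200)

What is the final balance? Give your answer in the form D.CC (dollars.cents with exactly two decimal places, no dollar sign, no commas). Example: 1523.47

Answer: 1544.00

Derivation:
After 1 (month_end (apply 3% monthly interest)): balance=$0.00 total_interest=$0.00
After 2 (deposit($50)): balance=$50.00 total_interest=$0.00
After 3 (withdraw($200)): balance=$0.00 total_interest=$0.00
After 4 (deposit($1000)): balance=$1000.00 total_interest=$0.00
After 5 (month_end (apply 3% monthly interest)): balance=$1030.00 total_interest=$30.00
After 6 (deposit($200)): balance=$1230.00 total_interest=$30.00
After 7 (deposit($50)): balance=$1280.00 total_interest=$30.00
After 8 (year_end (apply 5% annual interest)): balance=$1344.00 total_interest=$94.00
After 9 (deposit($200)): balance=$1544.00 total_interest=$94.00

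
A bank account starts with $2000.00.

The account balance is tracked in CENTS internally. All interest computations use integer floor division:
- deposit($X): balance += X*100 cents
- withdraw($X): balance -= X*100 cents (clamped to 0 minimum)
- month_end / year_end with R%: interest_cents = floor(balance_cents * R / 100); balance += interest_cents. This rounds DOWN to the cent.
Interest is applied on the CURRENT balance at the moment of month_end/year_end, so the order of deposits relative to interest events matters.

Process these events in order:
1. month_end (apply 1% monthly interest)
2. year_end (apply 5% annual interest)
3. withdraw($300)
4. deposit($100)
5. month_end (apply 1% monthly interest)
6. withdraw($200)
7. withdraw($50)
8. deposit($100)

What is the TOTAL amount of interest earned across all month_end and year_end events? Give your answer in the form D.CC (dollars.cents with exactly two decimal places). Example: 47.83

Answer: 140.21

Derivation:
After 1 (month_end (apply 1% monthly interest)): balance=$2020.00 total_interest=$20.00
After 2 (year_end (apply 5% annual interest)): balance=$2121.00 total_interest=$121.00
After 3 (withdraw($300)): balance=$1821.00 total_interest=$121.00
After 4 (deposit($100)): balance=$1921.00 total_interest=$121.00
After 5 (month_end (apply 1% monthly interest)): balance=$1940.21 total_interest=$140.21
After 6 (withdraw($200)): balance=$1740.21 total_interest=$140.21
After 7 (withdraw($50)): balance=$1690.21 total_interest=$140.21
After 8 (deposit($100)): balance=$1790.21 total_interest=$140.21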